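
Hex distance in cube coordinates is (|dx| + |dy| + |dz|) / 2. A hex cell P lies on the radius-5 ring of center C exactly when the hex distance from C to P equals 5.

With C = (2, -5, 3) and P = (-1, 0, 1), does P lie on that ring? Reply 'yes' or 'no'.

|px - cx| = |-1 - 2| = 3
|py - cy| = |0 - (-5)| = 5
|pz - cz| = |1 - 3| = 2
distance = (3+5+2)/2 = 10/2 = 5
radius = 5; distance == radius -> yes

Answer: yes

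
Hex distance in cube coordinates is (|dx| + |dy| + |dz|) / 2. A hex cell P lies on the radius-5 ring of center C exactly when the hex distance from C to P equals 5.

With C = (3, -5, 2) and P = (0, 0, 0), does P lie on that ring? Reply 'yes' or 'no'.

|px - cx| = |0 - 3| = 3
|py - cy| = |0 - (-5)| = 5
|pz - cz| = |0 - 2| = 2
distance = (3+5+2)/2 = 10/2 = 5
radius = 5; distance == radius -> yes

Answer: yes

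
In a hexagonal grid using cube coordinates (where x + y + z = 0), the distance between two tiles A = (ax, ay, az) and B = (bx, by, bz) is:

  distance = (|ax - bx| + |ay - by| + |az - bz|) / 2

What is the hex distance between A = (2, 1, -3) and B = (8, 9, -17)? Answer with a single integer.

Answer: 14

Derivation:
|ax - bx| = |2 - 8| = 6
|ay - by| = |1 - 9| = 8
|az - bz| = |-3 - (-17)| = 14
distance = (6 + 8 + 14) / 2 = 28 / 2 = 14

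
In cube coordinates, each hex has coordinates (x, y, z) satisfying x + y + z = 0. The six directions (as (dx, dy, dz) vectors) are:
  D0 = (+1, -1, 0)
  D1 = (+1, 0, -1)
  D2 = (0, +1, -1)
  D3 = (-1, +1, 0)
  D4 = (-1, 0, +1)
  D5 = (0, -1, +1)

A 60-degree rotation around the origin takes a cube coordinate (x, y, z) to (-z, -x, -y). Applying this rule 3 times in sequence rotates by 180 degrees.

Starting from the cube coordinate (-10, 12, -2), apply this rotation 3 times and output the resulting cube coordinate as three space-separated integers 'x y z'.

Start: (-10, 12, -2)
Step 1: (-10, 12, -2) -> (-(-2), -(-10), -(12)) = (2, 10, -12)
Step 2: (2, 10, -12) -> (-(-12), -(2), -(10)) = (12, -2, -10)
Step 3: (12, -2, -10) -> (-(-10), -(12), -(-2)) = (10, -12, 2)

Answer: 10 -12 2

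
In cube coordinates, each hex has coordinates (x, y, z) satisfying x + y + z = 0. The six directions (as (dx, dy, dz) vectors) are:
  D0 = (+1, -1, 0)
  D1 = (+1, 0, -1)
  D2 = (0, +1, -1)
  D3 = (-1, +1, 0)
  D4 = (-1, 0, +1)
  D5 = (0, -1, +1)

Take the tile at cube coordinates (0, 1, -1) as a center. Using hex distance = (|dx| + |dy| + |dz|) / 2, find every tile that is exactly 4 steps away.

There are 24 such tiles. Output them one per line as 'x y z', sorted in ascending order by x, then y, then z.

Answer: -4 1 3
-4 2 2
-4 3 1
-4 4 0
-4 5 -1
-3 0 3
-3 5 -2
-2 -1 3
-2 5 -3
-1 -2 3
-1 5 -4
0 -3 3
0 5 -5
1 -3 2
1 4 -5
2 -3 1
2 3 -5
3 -3 0
3 2 -5
4 -3 -1
4 -2 -2
4 -1 -3
4 0 -4
4 1 -5

Derivation:
Walk ring at distance 4 from (0, 1, -1):
Start at center + D4*4 = (-4, 1, 3)
  hex 0: (-4, 1, 3)
  hex 1: (-3, 0, 3)
  hex 2: (-2, -1, 3)
  hex 3: (-1, -2, 3)
  hex 4: (0, -3, 3)
  hex 5: (1, -3, 2)
  hex 6: (2, -3, 1)
  hex 7: (3, -3, 0)
  hex 8: (4, -3, -1)
  hex 9: (4, -2, -2)
  hex 10: (4, -1, -3)
  hex 11: (4, 0, -4)
  hex 12: (4, 1, -5)
  hex 13: (3, 2, -5)
  hex 14: (2, 3, -5)
  hex 15: (1, 4, -5)
  hex 16: (0, 5, -5)
  hex 17: (-1, 5, -4)
  hex 18: (-2, 5, -3)
  hex 19: (-3, 5, -2)
  hex 20: (-4, 5, -1)
  hex 21: (-4, 4, 0)
  hex 22: (-4, 3, 1)
  hex 23: (-4, 2, 2)
Sorted: 24 hexes.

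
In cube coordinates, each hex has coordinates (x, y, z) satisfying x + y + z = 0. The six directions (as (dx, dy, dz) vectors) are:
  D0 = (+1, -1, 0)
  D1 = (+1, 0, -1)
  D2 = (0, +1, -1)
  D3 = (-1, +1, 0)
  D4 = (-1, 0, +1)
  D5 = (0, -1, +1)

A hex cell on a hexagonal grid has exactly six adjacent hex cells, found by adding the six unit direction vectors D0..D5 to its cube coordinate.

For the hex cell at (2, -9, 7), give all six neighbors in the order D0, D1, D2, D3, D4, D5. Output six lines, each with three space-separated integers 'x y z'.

Answer: 3 -10 7
3 -9 6
2 -8 6
1 -8 7
1 -9 8
2 -10 8

Derivation:
Center: (2, -9, 7). Add each direction:
  D0: (2, -9, 7) + (1, -1, 0) = (3, -10, 7)
  D1: (2, -9, 7) + (1, 0, -1) = (3, -9, 6)
  D2: (2, -9, 7) + (0, 1, -1) = (2, -8, 6)
  D3: (2, -9, 7) + (-1, 1, 0) = (1, -8, 7)
  D4: (2, -9, 7) + (-1, 0, 1) = (1, -9, 8)
  D5: (2, -9, 7) + (0, -1, 1) = (2, -10, 8)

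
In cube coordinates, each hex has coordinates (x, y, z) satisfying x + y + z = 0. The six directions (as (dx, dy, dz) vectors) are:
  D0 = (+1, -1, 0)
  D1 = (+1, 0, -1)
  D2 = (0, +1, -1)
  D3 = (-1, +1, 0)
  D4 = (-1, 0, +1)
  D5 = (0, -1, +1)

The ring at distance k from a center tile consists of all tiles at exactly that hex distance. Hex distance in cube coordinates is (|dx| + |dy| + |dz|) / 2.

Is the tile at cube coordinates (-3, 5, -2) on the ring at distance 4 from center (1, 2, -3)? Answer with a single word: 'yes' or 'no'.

Answer: yes

Derivation:
|px - cx| = |-3 - 1| = 4
|py - cy| = |5 - 2| = 3
|pz - cz| = |-2 - (-3)| = 1
distance = (4+3+1)/2 = 8/2 = 4
radius = 4; distance == radius -> yes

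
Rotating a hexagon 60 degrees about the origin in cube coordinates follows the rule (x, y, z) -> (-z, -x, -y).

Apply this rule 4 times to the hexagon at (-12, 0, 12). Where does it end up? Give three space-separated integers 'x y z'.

Start: (-12, 0, 12)
Step 1: (-12, 0, 12) -> (-(12), -(-12), -(0)) = (-12, 12, 0)
Step 2: (-12, 12, 0) -> (-(0), -(-12), -(12)) = (0, 12, -12)
Step 3: (0, 12, -12) -> (-(-12), -(0), -(12)) = (12, 0, -12)
Step 4: (12, 0, -12) -> (-(-12), -(12), -(0)) = (12, -12, 0)

Answer: 12 -12 0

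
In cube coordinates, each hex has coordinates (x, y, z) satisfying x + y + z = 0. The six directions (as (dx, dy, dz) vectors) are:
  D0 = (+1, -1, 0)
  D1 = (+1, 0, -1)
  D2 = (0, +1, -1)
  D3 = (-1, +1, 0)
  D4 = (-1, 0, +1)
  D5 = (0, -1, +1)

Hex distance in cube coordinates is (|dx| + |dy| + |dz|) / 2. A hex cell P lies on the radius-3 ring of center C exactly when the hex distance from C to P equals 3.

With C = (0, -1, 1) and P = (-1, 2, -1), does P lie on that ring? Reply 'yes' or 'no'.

Answer: yes

Derivation:
|px - cx| = |-1 - 0| = 1
|py - cy| = |2 - (-1)| = 3
|pz - cz| = |-1 - 1| = 2
distance = (1+3+2)/2 = 6/2 = 3
radius = 3; distance == radius -> yes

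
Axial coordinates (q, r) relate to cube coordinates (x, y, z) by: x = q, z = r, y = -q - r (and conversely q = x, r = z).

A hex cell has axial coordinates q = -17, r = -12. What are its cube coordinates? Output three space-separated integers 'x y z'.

Answer: -17 29 -12

Derivation:
x = q = -17
z = r = -12
y = -x - z = -(-17) - (-12) = 29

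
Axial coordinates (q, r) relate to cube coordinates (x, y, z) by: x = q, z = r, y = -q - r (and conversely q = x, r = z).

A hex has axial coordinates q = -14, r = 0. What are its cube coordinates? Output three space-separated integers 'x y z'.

x = q = -14
z = r = 0
y = -x - z = -(-14) - (0) = 14

Answer: -14 14 0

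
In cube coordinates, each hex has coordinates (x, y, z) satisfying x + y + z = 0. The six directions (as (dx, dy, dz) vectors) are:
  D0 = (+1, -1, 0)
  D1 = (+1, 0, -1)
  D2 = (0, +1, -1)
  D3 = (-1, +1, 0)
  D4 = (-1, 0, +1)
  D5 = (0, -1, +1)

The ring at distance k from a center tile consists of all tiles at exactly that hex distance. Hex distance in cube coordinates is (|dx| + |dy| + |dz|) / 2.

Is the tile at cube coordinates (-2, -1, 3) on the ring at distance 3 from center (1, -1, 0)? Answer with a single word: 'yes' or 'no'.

Answer: yes

Derivation:
|px - cx| = |-2 - 1| = 3
|py - cy| = |-1 - (-1)| = 0
|pz - cz| = |3 - 0| = 3
distance = (3+0+3)/2 = 6/2 = 3
radius = 3; distance == radius -> yes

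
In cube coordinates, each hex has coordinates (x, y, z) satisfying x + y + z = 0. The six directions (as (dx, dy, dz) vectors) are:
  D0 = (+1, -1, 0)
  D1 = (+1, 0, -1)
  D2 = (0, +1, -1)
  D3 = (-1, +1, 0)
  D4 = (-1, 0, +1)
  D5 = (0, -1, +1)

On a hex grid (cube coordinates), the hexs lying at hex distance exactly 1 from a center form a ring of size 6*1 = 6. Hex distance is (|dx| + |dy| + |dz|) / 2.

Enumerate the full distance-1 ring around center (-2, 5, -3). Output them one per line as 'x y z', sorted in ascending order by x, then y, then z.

Answer: -3 5 -2
-3 6 -3
-2 4 -2
-2 6 -4
-1 4 -3
-1 5 -4

Derivation:
Walk ring at distance 1 from (-2, 5, -3):
Start at center + D4*1 = (-3, 5, -2)
  hex 0: (-3, 5, -2)
  hex 1: (-2, 4, -2)
  hex 2: (-1, 4, -3)
  hex 3: (-1, 5, -4)
  hex 4: (-2, 6, -4)
  hex 5: (-3, 6, -3)
Sorted: 6 hexes.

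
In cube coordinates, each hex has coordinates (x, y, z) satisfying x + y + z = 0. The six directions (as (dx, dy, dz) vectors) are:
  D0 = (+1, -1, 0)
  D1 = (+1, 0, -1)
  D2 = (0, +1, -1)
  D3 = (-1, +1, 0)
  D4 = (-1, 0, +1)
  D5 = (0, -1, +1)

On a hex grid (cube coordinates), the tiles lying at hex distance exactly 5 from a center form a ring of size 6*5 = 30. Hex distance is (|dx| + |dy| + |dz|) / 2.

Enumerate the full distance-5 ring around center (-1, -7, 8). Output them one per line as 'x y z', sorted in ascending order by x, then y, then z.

Walk ring at distance 5 from (-1, -7, 8):
Start at center + D4*5 = (-6, -7, 13)
  hex 0: (-6, -7, 13)
  hex 1: (-5, -8, 13)
  hex 2: (-4, -9, 13)
  hex 3: (-3, -10, 13)
  hex 4: (-2, -11, 13)
  hex 5: (-1, -12, 13)
  hex 6: (0, -12, 12)
  hex 7: (1, -12, 11)
  hex 8: (2, -12, 10)
  hex 9: (3, -12, 9)
  hex 10: (4, -12, 8)
  hex 11: (4, -11, 7)
  hex 12: (4, -10, 6)
  hex 13: (4, -9, 5)
  hex 14: (4, -8, 4)
  hex 15: (4, -7, 3)
  hex 16: (3, -6, 3)
  hex 17: (2, -5, 3)
  hex 18: (1, -4, 3)
  hex 19: (0, -3, 3)
  hex 20: (-1, -2, 3)
  hex 21: (-2, -2, 4)
  hex 22: (-3, -2, 5)
  hex 23: (-4, -2, 6)
  hex 24: (-5, -2, 7)
  hex 25: (-6, -2, 8)
  hex 26: (-6, -3, 9)
  hex 27: (-6, -4, 10)
  hex 28: (-6, -5, 11)
  hex 29: (-6, -6, 12)
Sorted: 30 hexes.

Answer: -6 -7 13
-6 -6 12
-6 -5 11
-6 -4 10
-6 -3 9
-6 -2 8
-5 -8 13
-5 -2 7
-4 -9 13
-4 -2 6
-3 -10 13
-3 -2 5
-2 -11 13
-2 -2 4
-1 -12 13
-1 -2 3
0 -12 12
0 -3 3
1 -12 11
1 -4 3
2 -12 10
2 -5 3
3 -12 9
3 -6 3
4 -12 8
4 -11 7
4 -10 6
4 -9 5
4 -8 4
4 -7 3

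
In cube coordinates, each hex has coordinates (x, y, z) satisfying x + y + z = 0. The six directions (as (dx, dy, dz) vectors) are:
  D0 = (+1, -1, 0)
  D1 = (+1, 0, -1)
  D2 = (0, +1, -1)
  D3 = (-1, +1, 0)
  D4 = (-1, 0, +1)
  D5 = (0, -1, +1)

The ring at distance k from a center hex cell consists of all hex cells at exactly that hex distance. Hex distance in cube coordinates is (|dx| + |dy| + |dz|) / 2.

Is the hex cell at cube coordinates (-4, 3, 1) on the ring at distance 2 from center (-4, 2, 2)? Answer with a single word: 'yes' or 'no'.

|px - cx| = |-4 - (-4)| = 0
|py - cy| = |3 - 2| = 1
|pz - cz| = |1 - 2| = 1
distance = (0+1+1)/2 = 2/2 = 1
radius = 2; distance != radius -> no

Answer: no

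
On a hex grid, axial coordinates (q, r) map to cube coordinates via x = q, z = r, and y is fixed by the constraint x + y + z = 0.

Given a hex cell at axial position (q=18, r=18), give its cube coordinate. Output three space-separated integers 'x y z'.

Answer: 18 -36 18

Derivation:
x = q = 18
z = r = 18
y = -x - z = -(18) - (18) = -36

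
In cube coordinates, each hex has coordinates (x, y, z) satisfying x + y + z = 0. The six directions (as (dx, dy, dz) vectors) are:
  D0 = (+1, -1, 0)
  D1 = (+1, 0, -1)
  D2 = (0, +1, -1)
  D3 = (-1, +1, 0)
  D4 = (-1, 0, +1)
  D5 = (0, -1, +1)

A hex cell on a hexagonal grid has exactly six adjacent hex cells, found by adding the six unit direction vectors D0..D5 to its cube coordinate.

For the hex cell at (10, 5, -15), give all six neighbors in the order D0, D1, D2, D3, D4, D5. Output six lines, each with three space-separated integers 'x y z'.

Answer: 11 4 -15
11 5 -16
10 6 -16
9 6 -15
9 5 -14
10 4 -14

Derivation:
Center: (10, 5, -15). Add each direction:
  D0: (10, 5, -15) + (1, -1, 0) = (11, 4, -15)
  D1: (10, 5, -15) + (1, 0, -1) = (11, 5, -16)
  D2: (10, 5, -15) + (0, 1, -1) = (10, 6, -16)
  D3: (10, 5, -15) + (-1, 1, 0) = (9, 6, -15)
  D4: (10, 5, -15) + (-1, 0, 1) = (9, 5, -14)
  D5: (10, 5, -15) + (0, -1, 1) = (10, 4, -14)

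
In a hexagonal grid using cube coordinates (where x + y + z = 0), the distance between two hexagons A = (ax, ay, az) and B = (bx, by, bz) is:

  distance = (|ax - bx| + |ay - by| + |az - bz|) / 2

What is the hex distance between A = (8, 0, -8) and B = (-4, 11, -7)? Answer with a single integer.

|ax - bx| = |8 - (-4)| = 12
|ay - by| = |0 - 11| = 11
|az - bz| = |-8 - (-7)| = 1
distance = (12 + 11 + 1) / 2 = 24 / 2 = 12

Answer: 12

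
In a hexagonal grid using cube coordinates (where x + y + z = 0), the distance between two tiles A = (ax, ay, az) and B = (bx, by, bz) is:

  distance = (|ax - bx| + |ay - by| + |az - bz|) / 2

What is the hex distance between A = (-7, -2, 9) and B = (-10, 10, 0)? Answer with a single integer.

|ax - bx| = |-7 - (-10)| = 3
|ay - by| = |-2 - 10| = 12
|az - bz| = |9 - 0| = 9
distance = (3 + 12 + 9) / 2 = 24 / 2 = 12

Answer: 12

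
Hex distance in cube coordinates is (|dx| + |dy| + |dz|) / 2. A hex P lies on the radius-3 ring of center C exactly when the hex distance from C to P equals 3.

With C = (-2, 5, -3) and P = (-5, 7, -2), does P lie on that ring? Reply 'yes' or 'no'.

|px - cx| = |-5 - (-2)| = 3
|py - cy| = |7 - 5| = 2
|pz - cz| = |-2 - (-3)| = 1
distance = (3+2+1)/2 = 6/2 = 3
radius = 3; distance == radius -> yes

Answer: yes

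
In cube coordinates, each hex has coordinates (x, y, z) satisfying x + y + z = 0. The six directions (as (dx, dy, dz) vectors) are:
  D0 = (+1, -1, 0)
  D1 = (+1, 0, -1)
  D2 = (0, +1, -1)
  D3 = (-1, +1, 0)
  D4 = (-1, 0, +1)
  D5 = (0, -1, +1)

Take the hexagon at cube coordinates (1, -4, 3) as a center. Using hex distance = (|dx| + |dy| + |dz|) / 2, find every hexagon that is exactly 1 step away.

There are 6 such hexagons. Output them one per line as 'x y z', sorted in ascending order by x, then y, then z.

Walk ring at distance 1 from (1, -4, 3):
Start at center + D4*1 = (0, -4, 4)
  hex 0: (0, -4, 4)
  hex 1: (1, -5, 4)
  hex 2: (2, -5, 3)
  hex 3: (2, -4, 2)
  hex 4: (1, -3, 2)
  hex 5: (0, -3, 3)
Sorted: 6 hexes.

Answer: 0 -4 4
0 -3 3
1 -5 4
1 -3 2
2 -5 3
2 -4 2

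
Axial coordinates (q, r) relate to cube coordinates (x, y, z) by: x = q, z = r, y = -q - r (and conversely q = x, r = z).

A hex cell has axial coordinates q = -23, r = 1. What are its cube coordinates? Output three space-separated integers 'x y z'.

Answer: -23 22 1

Derivation:
x = q = -23
z = r = 1
y = -x - z = -(-23) - (1) = 22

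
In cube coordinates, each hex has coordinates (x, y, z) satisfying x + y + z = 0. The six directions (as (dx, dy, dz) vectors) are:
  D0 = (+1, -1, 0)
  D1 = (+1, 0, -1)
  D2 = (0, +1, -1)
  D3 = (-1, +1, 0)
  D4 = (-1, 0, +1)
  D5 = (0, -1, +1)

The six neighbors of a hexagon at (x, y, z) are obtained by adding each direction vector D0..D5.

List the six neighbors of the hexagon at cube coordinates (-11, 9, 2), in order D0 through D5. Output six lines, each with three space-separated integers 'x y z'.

Answer: -10 8 2
-10 9 1
-11 10 1
-12 10 2
-12 9 3
-11 8 3

Derivation:
Center: (-11, 9, 2). Add each direction:
  D0: (-11, 9, 2) + (1, -1, 0) = (-10, 8, 2)
  D1: (-11, 9, 2) + (1, 0, -1) = (-10, 9, 1)
  D2: (-11, 9, 2) + (0, 1, -1) = (-11, 10, 1)
  D3: (-11, 9, 2) + (-1, 1, 0) = (-12, 10, 2)
  D4: (-11, 9, 2) + (-1, 0, 1) = (-12, 9, 3)
  D5: (-11, 9, 2) + (0, -1, 1) = (-11, 8, 3)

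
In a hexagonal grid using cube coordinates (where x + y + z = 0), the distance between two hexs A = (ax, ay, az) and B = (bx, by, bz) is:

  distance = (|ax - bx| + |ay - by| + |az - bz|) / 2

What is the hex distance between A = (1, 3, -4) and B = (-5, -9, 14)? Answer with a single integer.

Answer: 18

Derivation:
|ax - bx| = |1 - (-5)| = 6
|ay - by| = |3 - (-9)| = 12
|az - bz| = |-4 - 14| = 18
distance = (6 + 12 + 18) / 2 = 36 / 2 = 18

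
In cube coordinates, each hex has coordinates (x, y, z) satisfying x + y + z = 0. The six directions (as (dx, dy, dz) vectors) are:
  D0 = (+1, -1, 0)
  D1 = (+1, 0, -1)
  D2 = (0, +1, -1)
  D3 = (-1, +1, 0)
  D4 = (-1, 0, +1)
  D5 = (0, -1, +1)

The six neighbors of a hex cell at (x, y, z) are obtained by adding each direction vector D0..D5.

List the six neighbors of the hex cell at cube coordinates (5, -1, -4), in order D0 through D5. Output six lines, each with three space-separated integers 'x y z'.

Answer: 6 -2 -4
6 -1 -5
5 0 -5
4 0 -4
4 -1 -3
5 -2 -3

Derivation:
Center: (5, -1, -4). Add each direction:
  D0: (5, -1, -4) + (1, -1, 0) = (6, -2, -4)
  D1: (5, -1, -4) + (1, 0, -1) = (6, -1, -5)
  D2: (5, -1, -4) + (0, 1, -1) = (5, 0, -5)
  D3: (5, -1, -4) + (-1, 1, 0) = (4, 0, -4)
  D4: (5, -1, -4) + (-1, 0, 1) = (4, -1, -3)
  D5: (5, -1, -4) + (0, -1, 1) = (5, -2, -3)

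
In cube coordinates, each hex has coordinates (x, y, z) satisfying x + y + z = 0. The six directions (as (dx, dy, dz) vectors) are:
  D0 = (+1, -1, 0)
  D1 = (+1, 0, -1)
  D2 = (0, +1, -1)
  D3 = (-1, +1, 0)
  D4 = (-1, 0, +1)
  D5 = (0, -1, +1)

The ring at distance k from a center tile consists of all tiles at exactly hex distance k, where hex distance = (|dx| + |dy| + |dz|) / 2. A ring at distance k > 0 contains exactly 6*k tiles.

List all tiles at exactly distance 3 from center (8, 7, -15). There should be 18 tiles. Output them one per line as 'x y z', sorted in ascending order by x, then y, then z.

Walk ring at distance 3 from (8, 7, -15):
Start at center + D4*3 = (5, 7, -12)
  hex 0: (5, 7, -12)
  hex 1: (6, 6, -12)
  hex 2: (7, 5, -12)
  hex 3: (8, 4, -12)
  hex 4: (9, 4, -13)
  hex 5: (10, 4, -14)
  hex 6: (11, 4, -15)
  hex 7: (11, 5, -16)
  hex 8: (11, 6, -17)
  hex 9: (11, 7, -18)
  hex 10: (10, 8, -18)
  hex 11: (9, 9, -18)
  hex 12: (8, 10, -18)
  hex 13: (7, 10, -17)
  hex 14: (6, 10, -16)
  hex 15: (5, 10, -15)
  hex 16: (5, 9, -14)
  hex 17: (5, 8, -13)
Sorted: 18 hexes.

Answer: 5 7 -12
5 8 -13
5 9 -14
5 10 -15
6 6 -12
6 10 -16
7 5 -12
7 10 -17
8 4 -12
8 10 -18
9 4 -13
9 9 -18
10 4 -14
10 8 -18
11 4 -15
11 5 -16
11 6 -17
11 7 -18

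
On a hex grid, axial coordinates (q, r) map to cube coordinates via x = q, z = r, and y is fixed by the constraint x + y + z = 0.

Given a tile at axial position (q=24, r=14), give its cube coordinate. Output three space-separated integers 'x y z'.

x = q = 24
z = r = 14
y = -x - z = -(24) - (14) = -38

Answer: 24 -38 14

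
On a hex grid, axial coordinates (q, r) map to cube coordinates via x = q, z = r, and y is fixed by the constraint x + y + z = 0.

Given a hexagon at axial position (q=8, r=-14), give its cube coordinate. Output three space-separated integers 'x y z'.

x = q = 8
z = r = -14
y = -x - z = -(8) - (-14) = 6

Answer: 8 6 -14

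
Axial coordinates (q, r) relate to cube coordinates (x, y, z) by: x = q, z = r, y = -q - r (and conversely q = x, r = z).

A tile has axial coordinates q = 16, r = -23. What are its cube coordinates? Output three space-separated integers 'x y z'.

Answer: 16 7 -23

Derivation:
x = q = 16
z = r = -23
y = -x - z = -(16) - (-23) = 7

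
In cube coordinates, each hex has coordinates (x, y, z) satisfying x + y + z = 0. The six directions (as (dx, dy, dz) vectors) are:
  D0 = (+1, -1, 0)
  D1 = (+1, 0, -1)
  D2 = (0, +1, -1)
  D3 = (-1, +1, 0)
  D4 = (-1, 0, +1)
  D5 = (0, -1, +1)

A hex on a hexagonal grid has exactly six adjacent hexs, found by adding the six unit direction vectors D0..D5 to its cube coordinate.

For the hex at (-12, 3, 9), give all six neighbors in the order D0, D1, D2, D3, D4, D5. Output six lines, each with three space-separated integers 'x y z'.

Center: (-12, 3, 9). Add each direction:
  D0: (-12, 3, 9) + (1, -1, 0) = (-11, 2, 9)
  D1: (-12, 3, 9) + (1, 0, -1) = (-11, 3, 8)
  D2: (-12, 3, 9) + (0, 1, -1) = (-12, 4, 8)
  D3: (-12, 3, 9) + (-1, 1, 0) = (-13, 4, 9)
  D4: (-12, 3, 9) + (-1, 0, 1) = (-13, 3, 10)
  D5: (-12, 3, 9) + (0, -1, 1) = (-12, 2, 10)

Answer: -11 2 9
-11 3 8
-12 4 8
-13 4 9
-13 3 10
-12 2 10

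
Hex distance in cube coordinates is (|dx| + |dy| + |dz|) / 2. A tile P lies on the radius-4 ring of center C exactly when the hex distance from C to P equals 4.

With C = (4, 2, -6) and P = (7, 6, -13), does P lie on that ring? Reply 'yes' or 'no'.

|px - cx| = |7 - 4| = 3
|py - cy| = |6 - 2| = 4
|pz - cz| = |-13 - (-6)| = 7
distance = (3+4+7)/2 = 14/2 = 7
radius = 4; distance != radius -> no

Answer: no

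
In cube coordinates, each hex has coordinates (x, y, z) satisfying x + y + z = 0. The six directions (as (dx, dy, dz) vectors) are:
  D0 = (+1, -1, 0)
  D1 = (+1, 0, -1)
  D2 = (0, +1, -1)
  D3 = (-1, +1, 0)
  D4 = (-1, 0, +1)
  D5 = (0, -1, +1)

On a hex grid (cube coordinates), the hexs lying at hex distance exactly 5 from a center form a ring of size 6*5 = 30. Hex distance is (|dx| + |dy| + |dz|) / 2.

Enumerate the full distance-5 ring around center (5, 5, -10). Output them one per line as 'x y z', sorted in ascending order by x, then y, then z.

Answer: 0 5 -5
0 6 -6
0 7 -7
0 8 -8
0 9 -9
0 10 -10
1 4 -5
1 10 -11
2 3 -5
2 10 -12
3 2 -5
3 10 -13
4 1 -5
4 10 -14
5 0 -5
5 10 -15
6 0 -6
6 9 -15
7 0 -7
7 8 -15
8 0 -8
8 7 -15
9 0 -9
9 6 -15
10 0 -10
10 1 -11
10 2 -12
10 3 -13
10 4 -14
10 5 -15

Derivation:
Walk ring at distance 5 from (5, 5, -10):
Start at center + D4*5 = (0, 5, -5)
  hex 0: (0, 5, -5)
  hex 1: (1, 4, -5)
  hex 2: (2, 3, -5)
  hex 3: (3, 2, -5)
  hex 4: (4, 1, -5)
  hex 5: (5, 0, -5)
  hex 6: (6, 0, -6)
  hex 7: (7, 0, -7)
  hex 8: (8, 0, -8)
  hex 9: (9, 0, -9)
  hex 10: (10, 0, -10)
  hex 11: (10, 1, -11)
  hex 12: (10, 2, -12)
  hex 13: (10, 3, -13)
  hex 14: (10, 4, -14)
  hex 15: (10, 5, -15)
  hex 16: (9, 6, -15)
  hex 17: (8, 7, -15)
  hex 18: (7, 8, -15)
  hex 19: (6, 9, -15)
  hex 20: (5, 10, -15)
  hex 21: (4, 10, -14)
  hex 22: (3, 10, -13)
  hex 23: (2, 10, -12)
  hex 24: (1, 10, -11)
  hex 25: (0, 10, -10)
  hex 26: (0, 9, -9)
  hex 27: (0, 8, -8)
  hex 28: (0, 7, -7)
  hex 29: (0, 6, -6)
Sorted: 30 hexes.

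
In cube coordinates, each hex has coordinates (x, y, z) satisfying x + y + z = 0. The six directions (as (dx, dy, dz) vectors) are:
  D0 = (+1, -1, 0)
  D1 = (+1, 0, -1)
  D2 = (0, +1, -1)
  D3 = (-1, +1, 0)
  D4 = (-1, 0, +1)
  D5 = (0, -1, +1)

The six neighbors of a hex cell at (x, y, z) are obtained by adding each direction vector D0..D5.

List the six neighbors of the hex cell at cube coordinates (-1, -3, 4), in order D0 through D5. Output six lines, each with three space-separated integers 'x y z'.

Answer: 0 -4 4
0 -3 3
-1 -2 3
-2 -2 4
-2 -3 5
-1 -4 5

Derivation:
Center: (-1, -3, 4). Add each direction:
  D0: (-1, -3, 4) + (1, -1, 0) = (0, -4, 4)
  D1: (-1, -3, 4) + (1, 0, -1) = (0, -3, 3)
  D2: (-1, -3, 4) + (0, 1, -1) = (-1, -2, 3)
  D3: (-1, -3, 4) + (-1, 1, 0) = (-2, -2, 4)
  D4: (-1, -3, 4) + (-1, 0, 1) = (-2, -3, 5)
  D5: (-1, -3, 4) + (0, -1, 1) = (-1, -4, 5)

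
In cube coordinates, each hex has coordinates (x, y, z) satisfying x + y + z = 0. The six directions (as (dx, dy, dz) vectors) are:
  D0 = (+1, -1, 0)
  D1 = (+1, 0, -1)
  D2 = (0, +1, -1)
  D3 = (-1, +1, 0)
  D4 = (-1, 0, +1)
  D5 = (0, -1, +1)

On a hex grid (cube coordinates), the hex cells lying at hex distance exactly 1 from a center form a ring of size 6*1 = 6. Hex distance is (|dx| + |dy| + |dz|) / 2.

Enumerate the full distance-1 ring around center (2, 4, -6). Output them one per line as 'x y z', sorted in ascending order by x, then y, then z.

Answer: 1 4 -5
1 5 -6
2 3 -5
2 5 -7
3 3 -6
3 4 -7

Derivation:
Walk ring at distance 1 from (2, 4, -6):
Start at center + D4*1 = (1, 4, -5)
  hex 0: (1, 4, -5)
  hex 1: (2, 3, -5)
  hex 2: (3, 3, -6)
  hex 3: (3, 4, -7)
  hex 4: (2, 5, -7)
  hex 5: (1, 5, -6)
Sorted: 6 hexes.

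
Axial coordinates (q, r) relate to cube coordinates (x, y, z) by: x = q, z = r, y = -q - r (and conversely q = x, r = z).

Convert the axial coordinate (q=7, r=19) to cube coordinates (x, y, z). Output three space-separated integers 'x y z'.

Answer: 7 -26 19

Derivation:
x = q = 7
z = r = 19
y = -x - z = -(7) - (19) = -26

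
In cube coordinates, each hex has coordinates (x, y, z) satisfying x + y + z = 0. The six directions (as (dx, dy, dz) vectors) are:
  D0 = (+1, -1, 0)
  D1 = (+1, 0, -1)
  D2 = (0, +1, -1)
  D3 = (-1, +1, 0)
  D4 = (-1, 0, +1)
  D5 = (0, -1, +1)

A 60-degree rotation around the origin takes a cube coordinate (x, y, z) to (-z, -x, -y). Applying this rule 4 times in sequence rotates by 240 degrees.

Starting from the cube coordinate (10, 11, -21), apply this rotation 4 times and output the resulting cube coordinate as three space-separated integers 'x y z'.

Start: (10, 11, -21)
Step 1: (10, 11, -21) -> (-(-21), -(10), -(11)) = (21, -10, -11)
Step 2: (21, -10, -11) -> (-(-11), -(21), -(-10)) = (11, -21, 10)
Step 3: (11, -21, 10) -> (-(10), -(11), -(-21)) = (-10, -11, 21)
Step 4: (-10, -11, 21) -> (-(21), -(-10), -(-11)) = (-21, 10, 11)

Answer: -21 10 11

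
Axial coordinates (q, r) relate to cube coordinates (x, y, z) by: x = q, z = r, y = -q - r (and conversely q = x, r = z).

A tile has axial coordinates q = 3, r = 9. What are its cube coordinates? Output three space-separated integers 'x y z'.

Answer: 3 -12 9

Derivation:
x = q = 3
z = r = 9
y = -x - z = -(3) - (9) = -12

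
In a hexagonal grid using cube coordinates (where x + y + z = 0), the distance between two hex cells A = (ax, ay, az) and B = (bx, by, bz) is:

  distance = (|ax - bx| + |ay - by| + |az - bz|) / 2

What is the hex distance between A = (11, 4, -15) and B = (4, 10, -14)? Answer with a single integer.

|ax - bx| = |11 - 4| = 7
|ay - by| = |4 - 10| = 6
|az - bz| = |-15 - (-14)| = 1
distance = (7 + 6 + 1) / 2 = 14 / 2 = 7

Answer: 7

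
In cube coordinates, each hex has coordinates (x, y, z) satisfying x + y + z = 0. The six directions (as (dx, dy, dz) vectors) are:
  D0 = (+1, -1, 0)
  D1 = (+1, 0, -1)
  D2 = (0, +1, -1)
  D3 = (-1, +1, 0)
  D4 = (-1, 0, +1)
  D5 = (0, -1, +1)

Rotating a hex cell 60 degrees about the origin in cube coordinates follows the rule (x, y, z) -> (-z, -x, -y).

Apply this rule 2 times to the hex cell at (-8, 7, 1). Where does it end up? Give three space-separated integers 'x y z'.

Start: (-8, 7, 1)
Step 1: (-8, 7, 1) -> (-(1), -(-8), -(7)) = (-1, 8, -7)
Step 2: (-1, 8, -7) -> (-(-7), -(-1), -(8)) = (7, 1, -8)

Answer: 7 1 -8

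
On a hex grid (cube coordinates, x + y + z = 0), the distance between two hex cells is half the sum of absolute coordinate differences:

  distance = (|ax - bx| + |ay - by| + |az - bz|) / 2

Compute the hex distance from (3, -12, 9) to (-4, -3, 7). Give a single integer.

Answer: 9

Derivation:
|ax - bx| = |3 - (-4)| = 7
|ay - by| = |-12 - (-3)| = 9
|az - bz| = |9 - 7| = 2
distance = (7 + 9 + 2) / 2 = 18 / 2 = 9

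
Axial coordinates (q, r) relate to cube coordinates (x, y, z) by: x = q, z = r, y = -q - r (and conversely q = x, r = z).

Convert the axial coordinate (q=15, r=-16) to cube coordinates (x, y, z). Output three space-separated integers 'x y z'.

x = q = 15
z = r = -16
y = -x - z = -(15) - (-16) = 1

Answer: 15 1 -16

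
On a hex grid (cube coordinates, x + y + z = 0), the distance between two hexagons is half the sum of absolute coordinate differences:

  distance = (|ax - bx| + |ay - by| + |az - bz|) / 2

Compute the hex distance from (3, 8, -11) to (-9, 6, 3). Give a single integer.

Answer: 14

Derivation:
|ax - bx| = |3 - (-9)| = 12
|ay - by| = |8 - 6| = 2
|az - bz| = |-11 - 3| = 14
distance = (12 + 2 + 14) / 2 = 28 / 2 = 14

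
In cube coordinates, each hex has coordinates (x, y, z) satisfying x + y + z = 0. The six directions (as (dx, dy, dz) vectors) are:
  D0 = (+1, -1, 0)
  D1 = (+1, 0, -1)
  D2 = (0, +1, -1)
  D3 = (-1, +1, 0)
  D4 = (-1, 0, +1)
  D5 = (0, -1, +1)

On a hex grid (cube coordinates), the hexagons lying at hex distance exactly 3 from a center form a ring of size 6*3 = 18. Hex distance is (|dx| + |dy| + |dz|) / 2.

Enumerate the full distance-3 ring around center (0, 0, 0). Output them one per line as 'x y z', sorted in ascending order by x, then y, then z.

Answer: -3 0 3
-3 1 2
-3 2 1
-3 3 0
-2 -1 3
-2 3 -1
-1 -2 3
-1 3 -2
0 -3 3
0 3 -3
1 -3 2
1 2 -3
2 -3 1
2 1 -3
3 -3 0
3 -2 -1
3 -1 -2
3 0 -3

Derivation:
Walk ring at distance 3 from (0, 0, 0):
Start at center + D4*3 = (-3, 0, 3)
  hex 0: (-3, 0, 3)
  hex 1: (-2, -1, 3)
  hex 2: (-1, -2, 3)
  hex 3: (0, -3, 3)
  hex 4: (1, -3, 2)
  hex 5: (2, -3, 1)
  hex 6: (3, -3, 0)
  hex 7: (3, -2, -1)
  hex 8: (3, -1, -2)
  hex 9: (3, 0, -3)
  hex 10: (2, 1, -3)
  hex 11: (1, 2, -3)
  hex 12: (0, 3, -3)
  hex 13: (-1, 3, -2)
  hex 14: (-2, 3, -1)
  hex 15: (-3, 3, 0)
  hex 16: (-3, 2, 1)
  hex 17: (-3, 1, 2)
Sorted: 18 hexes.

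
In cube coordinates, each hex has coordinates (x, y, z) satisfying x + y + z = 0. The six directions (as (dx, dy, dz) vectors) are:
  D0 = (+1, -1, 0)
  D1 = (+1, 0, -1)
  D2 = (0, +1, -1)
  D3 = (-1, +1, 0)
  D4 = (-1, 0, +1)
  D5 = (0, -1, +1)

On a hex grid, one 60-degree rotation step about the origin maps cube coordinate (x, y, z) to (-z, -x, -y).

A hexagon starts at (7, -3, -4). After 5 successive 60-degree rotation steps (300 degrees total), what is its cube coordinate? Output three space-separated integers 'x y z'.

Start: (7, -3, -4)
Step 1: (7, -3, -4) -> (-(-4), -(7), -(-3)) = (4, -7, 3)
Step 2: (4, -7, 3) -> (-(3), -(4), -(-7)) = (-3, -4, 7)
Step 3: (-3, -4, 7) -> (-(7), -(-3), -(-4)) = (-7, 3, 4)
Step 4: (-7, 3, 4) -> (-(4), -(-7), -(3)) = (-4, 7, -3)
Step 5: (-4, 7, -3) -> (-(-3), -(-4), -(7)) = (3, 4, -7)

Answer: 3 4 -7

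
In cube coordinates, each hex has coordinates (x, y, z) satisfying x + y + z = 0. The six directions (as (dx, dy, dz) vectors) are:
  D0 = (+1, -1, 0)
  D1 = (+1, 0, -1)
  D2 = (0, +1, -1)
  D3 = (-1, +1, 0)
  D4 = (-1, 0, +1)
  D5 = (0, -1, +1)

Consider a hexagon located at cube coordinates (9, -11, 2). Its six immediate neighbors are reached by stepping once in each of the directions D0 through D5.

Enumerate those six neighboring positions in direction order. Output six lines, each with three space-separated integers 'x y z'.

Answer: 10 -12 2
10 -11 1
9 -10 1
8 -10 2
8 -11 3
9 -12 3

Derivation:
Center: (9, -11, 2). Add each direction:
  D0: (9, -11, 2) + (1, -1, 0) = (10, -12, 2)
  D1: (9, -11, 2) + (1, 0, -1) = (10, -11, 1)
  D2: (9, -11, 2) + (0, 1, -1) = (9, -10, 1)
  D3: (9, -11, 2) + (-1, 1, 0) = (8, -10, 2)
  D4: (9, -11, 2) + (-1, 0, 1) = (8, -11, 3)
  D5: (9, -11, 2) + (0, -1, 1) = (9, -12, 3)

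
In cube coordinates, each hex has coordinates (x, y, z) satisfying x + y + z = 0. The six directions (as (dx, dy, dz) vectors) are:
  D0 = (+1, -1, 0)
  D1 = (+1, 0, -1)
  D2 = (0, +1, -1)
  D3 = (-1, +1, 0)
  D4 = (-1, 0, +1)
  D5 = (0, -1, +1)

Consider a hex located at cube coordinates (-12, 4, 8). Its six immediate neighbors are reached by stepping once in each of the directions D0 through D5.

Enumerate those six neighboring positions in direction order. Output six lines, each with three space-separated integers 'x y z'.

Answer: -11 3 8
-11 4 7
-12 5 7
-13 5 8
-13 4 9
-12 3 9

Derivation:
Center: (-12, 4, 8). Add each direction:
  D0: (-12, 4, 8) + (1, -1, 0) = (-11, 3, 8)
  D1: (-12, 4, 8) + (1, 0, -1) = (-11, 4, 7)
  D2: (-12, 4, 8) + (0, 1, -1) = (-12, 5, 7)
  D3: (-12, 4, 8) + (-1, 1, 0) = (-13, 5, 8)
  D4: (-12, 4, 8) + (-1, 0, 1) = (-13, 4, 9)
  D5: (-12, 4, 8) + (0, -1, 1) = (-12, 3, 9)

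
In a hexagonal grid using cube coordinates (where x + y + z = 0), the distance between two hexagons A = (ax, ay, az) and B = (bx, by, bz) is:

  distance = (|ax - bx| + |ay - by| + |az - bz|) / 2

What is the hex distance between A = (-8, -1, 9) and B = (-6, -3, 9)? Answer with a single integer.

|ax - bx| = |-8 - (-6)| = 2
|ay - by| = |-1 - (-3)| = 2
|az - bz| = |9 - 9| = 0
distance = (2 + 2 + 0) / 2 = 4 / 2 = 2

Answer: 2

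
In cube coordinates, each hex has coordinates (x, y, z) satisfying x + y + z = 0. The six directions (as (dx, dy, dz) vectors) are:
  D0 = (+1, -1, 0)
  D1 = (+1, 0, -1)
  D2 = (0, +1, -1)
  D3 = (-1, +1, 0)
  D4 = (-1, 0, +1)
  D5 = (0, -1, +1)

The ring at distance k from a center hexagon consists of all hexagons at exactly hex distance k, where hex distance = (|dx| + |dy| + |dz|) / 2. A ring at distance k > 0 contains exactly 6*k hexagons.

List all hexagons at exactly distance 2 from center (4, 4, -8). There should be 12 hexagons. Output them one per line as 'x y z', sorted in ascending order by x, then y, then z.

Walk ring at distance 2 from (4, 4, -8):
Start at center + D4*2 = (2, 4, -6)
  hex 0: (2, 4, -6)
  hex 1: (3, 3, -6)
  hex 2: (4, 2, -6)
  hex 3: (5, 2, -7)
  hex 4: (6, 2, -8)
  hex 5: (6, 3, -9)
  hex 6: (6, 4, -10)
  hex 7: (5, 5, -10)
  hex 8: (4, 6, -10)
  hex 9: (3, 6, -9)
  hex 10: (2, 6, -8)
  hex 11: (2, 5, -7)
Sorted: 12 hexes.

Answer: 2 4 -6
2 5 -7
2 6 -8
3 3 -6
3 6 -9
4 2 -6
4 6 -10
5 2 -7
5 5 -10
6 2 -8
6 3 -9
6 4 -10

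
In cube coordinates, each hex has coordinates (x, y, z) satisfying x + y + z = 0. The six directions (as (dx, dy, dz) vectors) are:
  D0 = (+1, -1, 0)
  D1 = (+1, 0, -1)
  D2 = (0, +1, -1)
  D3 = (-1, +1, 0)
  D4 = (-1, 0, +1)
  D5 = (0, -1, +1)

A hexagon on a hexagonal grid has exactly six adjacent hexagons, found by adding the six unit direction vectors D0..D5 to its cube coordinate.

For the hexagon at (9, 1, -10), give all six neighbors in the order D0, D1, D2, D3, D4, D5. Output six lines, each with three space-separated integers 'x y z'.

Answer: 10 0 -10
10 1 -11
9 2 -11
8 2 -10
8 1 -9
9 0 -9

Derivation:
Center: (9, 1, -10). Add each direction:
  D0: (9, 1, -10) + (1, -1, 0) = (10, 0, -10)
  D1: (9, 1, -10) + (1, 0, -1) = (10, 1, -11)
  D2: (9, 1, -10) + (0, 1, -1) = (9, 2, -11)
  D3: (9, 1, -10) + (-1, 1, 0) = (8, 2, -10)
  D4: (9, 1, -10) + (-1, 0, 1) = (8, 1, -9)
  D5: (9, 1, -10) + (0, -1, 1) = (9, 0, -9)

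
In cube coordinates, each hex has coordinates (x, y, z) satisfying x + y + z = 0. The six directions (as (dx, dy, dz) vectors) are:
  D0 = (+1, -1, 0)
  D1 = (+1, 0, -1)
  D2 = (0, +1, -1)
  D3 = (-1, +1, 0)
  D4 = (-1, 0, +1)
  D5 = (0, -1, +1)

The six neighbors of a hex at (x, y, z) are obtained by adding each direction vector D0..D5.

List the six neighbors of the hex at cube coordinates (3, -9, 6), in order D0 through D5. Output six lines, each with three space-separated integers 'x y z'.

Answer: 4 -10 6
4 -9 5
3 -8 5
2 -8 6
2 -9 7
3 -10 7

Derivation:
Center: (3, -9, 6). Add each direction:
  D0: (3, -9, 6) + (1, -1, 0) = (4, -10, 6)
  D1: (3, -9, 6) + (1, 0, -1) = (4, -9, 5)
  D2: (3, -9, 6) + (0, 1, -1) = (3, -8, 5)
  D3: (3, -9, 6) + (-1, 1, 0) = (2, -8, 6)
  D4: (3, -9, 6) + (-1, 0, 1) = (2, -9, 7)
  D5: (3, -9, 6) + (0, -1, 1) = (3, -10, 7)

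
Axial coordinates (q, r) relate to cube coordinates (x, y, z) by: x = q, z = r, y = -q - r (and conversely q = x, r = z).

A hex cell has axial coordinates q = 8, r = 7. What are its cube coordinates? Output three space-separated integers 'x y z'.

Answer: 8 -15 7

Derivation:
x = q = 8
z = r = 7
y = -x - z = -(8) - (7) = -15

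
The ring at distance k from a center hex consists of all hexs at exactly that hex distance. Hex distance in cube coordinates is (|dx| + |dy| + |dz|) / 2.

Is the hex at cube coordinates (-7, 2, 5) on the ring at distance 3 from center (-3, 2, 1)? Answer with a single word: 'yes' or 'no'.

|px - cx| = |-7 - (-3)| = 4
|py - cy| = |2 - 2| = 0
|pz - cz| = |5 - 1| = 4
distance = (4+0+4)/2 = 8/2 = 4
radius = 3; distance != radius -> no

Answer: no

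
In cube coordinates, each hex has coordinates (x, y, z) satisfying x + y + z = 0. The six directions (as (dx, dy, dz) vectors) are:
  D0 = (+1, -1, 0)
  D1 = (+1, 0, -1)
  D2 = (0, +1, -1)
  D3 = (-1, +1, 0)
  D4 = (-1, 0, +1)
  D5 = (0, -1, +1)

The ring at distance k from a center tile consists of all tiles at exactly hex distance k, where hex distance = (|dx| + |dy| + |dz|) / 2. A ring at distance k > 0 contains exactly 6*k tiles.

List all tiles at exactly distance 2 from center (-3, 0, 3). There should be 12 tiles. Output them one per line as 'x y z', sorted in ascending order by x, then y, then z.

Walk ring at distance 2 from (-3, 0, 3):
Start at center + D4*2 = (-5, 0, 5)
  hex 0: (-5, 0, 5)
  hex 1: (-4, -1, 5)
  hex 2: (-3, -2, 5)
  hex 3: (-2, -2, 4)
  hex 4: (-1, -2, 3)
  hex 5: (-1, -1, 2)
  hex 6: (-1, 0, 1)
  hex 7: (-2, 1, 1)
  hex 8: (-3, 2, 1)
  hex 9: (-4, 2, 2)
  hex 10: (-5, 2, 3)
  hex 11: (-5, 1, 4)
Sorted: 12 hexes.

Answer: -5 0 5
-5 1 4
-5 2 3
-4 -1 5
-4 2 2
-3 -2 5
-3 2 1
-2 -2 4
-2 1 1
-1 -2 3
-1 -1 2
-1 0 1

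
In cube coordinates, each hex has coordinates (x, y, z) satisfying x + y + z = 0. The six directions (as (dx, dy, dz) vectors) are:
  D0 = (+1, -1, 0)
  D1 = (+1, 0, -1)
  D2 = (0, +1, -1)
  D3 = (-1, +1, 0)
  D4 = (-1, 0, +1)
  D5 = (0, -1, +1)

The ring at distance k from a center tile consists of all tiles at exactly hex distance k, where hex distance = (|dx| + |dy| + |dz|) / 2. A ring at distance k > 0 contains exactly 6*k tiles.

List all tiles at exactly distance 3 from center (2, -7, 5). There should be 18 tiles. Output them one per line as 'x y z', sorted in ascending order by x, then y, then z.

Answer: -1 -7 8
-1 -6 7
-1 -5 6
-1 -4 5
0 -8 8
0 -4 4
1 -9 8
1 -4 3
2 -10 8
2 -4 2
3 -10 7
3 -5 2
4 -10 6
4 -6 2
5 -10 5
5 -9 4
5 -8 3
5 -7 2

Derivation:
Walk ring at distance 3 from (2, -7, 5):
Start at center + D4*3 = (-1, -7, 8)
  hex 0: (-1, -7, 8)
  hex 1: (0, -8, 8)
  hex 2: (1, -9, 8)
  hex 3: (2, -10, 8)
  hex 4: (3, -10, 7)
  hex 5: (4, -10, 6)
  hex 6: (5, -10, 5)
  hex 7: (5, -9, 4)
  hex 8: (5, -8, 3)
  hex 9: (5, -7, 2)
  hex 10: (4, -6, 2)
  hex 11: (3, -5, 2)
  hex 12: (2, -4, 2)
  hex 13: (1, -4, 3)
  hex 14: (0, -4, 4)
  hex 15: (-1, -4, 5)
  hex 16: (-1, -5, 6)
  hex 17: (-1, -6, 7)
Sorted: 18 hexes.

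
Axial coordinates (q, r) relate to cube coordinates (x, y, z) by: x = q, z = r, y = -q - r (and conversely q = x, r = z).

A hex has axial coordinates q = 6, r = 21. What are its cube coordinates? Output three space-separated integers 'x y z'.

Answer: 6 -27 21

Derivation:
x = q = 6
z = r = 21
y = -x - z = -(6) - (21) = -27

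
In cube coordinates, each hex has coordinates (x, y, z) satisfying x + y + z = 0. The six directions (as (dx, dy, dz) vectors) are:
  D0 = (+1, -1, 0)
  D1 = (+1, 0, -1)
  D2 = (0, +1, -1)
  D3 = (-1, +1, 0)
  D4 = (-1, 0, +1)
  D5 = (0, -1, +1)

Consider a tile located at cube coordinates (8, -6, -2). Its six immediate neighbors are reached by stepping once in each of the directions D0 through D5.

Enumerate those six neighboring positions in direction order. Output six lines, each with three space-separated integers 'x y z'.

Center: (8, -6, -2). Add each direction:
  D0: (8, -6, -2) + (1, -1, 0) = (9, -7, -2)
  D1: (8, -6, -2) + (1, 0, -1) = (9, -6, -3)
  D2: (8, -6, -2) + (0, 1, -1) = (8, -5, -3)
  D3: (8, -6, -2) + (-1, 1, 0) = (7, -5, -2)
  D4: (8, -6, -2) + (-1, 0, 1) = (7, -6, -1)
  D5: (8, -6, -2) + (0, -1, 1) = (8, -7, -1)

Answer: 9 -7 -2
9 -6 -3
8 -5 -3
7 -5 -2
7 -6 -1
8 -7 -1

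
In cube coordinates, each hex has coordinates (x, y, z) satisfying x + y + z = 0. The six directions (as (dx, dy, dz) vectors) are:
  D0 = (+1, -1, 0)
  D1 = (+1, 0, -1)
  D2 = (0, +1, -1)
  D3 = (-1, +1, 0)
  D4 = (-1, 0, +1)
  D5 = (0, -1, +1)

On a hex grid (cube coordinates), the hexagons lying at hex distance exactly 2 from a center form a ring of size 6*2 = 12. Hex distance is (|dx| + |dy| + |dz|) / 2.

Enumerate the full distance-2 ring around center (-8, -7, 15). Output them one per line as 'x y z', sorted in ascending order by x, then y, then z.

Answer: -10 -7 17
-10 -6 16
-10 -5 15
-9 -8 17
-9 -5 14
-8 -9 17
-8 -5 13
-7 -9 16
-7 -6 13
-6 -9 15
-6 -8 14
-6 -7 13

Derivation:
Walk ring at distance 2 from (-8, -7, 15):
Start at center + D4*2 = (-10, -7, 17)
  hex 0: (-10, -7, 17)
  hex 1: (-9, -8, 17)
  hex 2: (-8, -9, 17)
  hex 3: (-7, -9, 16)
  hex 4: (-6, -9, 15)
  hex 5: (-6, -8, 14)
  hex 6: (-6, -7, 13)
  hex 7: (-7, -6, 13)
  hex 8: (-8, -5, 13)
  hex 9: (-9, -5, 14)
  hex 10: (-10, -5, 15)
  hex 11: (-10, -6, 16)
Sorted: 12 hexes.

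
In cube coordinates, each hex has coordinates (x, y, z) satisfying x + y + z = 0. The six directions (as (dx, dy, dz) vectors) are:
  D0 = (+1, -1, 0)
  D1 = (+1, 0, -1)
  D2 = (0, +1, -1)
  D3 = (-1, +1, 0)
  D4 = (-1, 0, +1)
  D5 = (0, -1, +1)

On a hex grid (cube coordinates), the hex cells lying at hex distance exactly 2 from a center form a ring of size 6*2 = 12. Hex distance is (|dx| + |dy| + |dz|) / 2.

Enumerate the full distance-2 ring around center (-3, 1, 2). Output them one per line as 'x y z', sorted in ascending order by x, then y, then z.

Walk ring at distance 2 from (-3, 1, 2):
Start at center + D4*2 = (-5, 1, 4)
  hex 0: (-5, 1, 4)
  hex 1: (-4, 0, 4)
  hex 2: (-3, -1, 4)
  hex 3: (-2, -1, 3)
  hex 4: (-1, -1, 2)
  hex 5: (-1, 0, 1)
  hex 6: (-1, 1, 0)
  hex 7: (-2, 2, 0)
  hex 8: (-3, 3, 0)
  hex 9: (-4, 3, 1)
  hex 10: (-5, 3, 2)
  hex 11: (-5, 2, 3)
Sorted: 12 hexes.

Answer: -5 1 4
-5 2 3
-5 3 2
-4 0 4
-4 3 1
-3 -1 4
-3 3 0
-2 -1 3
-2 2 0
-1 -1 2
-1 0 1
-1 1 0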